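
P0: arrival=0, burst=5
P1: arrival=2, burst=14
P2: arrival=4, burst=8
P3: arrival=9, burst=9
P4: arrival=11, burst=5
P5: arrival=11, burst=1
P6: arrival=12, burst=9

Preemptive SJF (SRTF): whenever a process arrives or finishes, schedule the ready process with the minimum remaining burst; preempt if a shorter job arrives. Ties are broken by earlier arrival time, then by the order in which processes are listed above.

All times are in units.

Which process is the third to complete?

P2

Gantt: | P0 0-5 | P2 5-11 | P5 11-12 | P2 12-14 | P4 14-19 | P3 19-28 | P6 28-37 | P1 37-51 |
Completion: P0=5  P1=51  P2=14  P3=28  P4=19  P5=12  P6=37
Finish order: P0 → P5 → P2 → P4 → P3 → P6 → P1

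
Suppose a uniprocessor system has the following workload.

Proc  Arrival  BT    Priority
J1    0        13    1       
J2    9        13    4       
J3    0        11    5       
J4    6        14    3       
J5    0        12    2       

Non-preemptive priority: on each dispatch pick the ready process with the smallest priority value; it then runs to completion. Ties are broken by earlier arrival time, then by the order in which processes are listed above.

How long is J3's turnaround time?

Schedule: | J1 0-13 | J5 13-25 | J4 25-39 | J2 39-52 | J3 52-63 |
Completion: J1=13  J2=52  J3=63  J4=39  J5=25
Turnaround (C−A): J1=13  J2=43  J3=63  J4=33  J5=25
Turnaround(J3) = completion − arrival = 63 − 0 = 63

63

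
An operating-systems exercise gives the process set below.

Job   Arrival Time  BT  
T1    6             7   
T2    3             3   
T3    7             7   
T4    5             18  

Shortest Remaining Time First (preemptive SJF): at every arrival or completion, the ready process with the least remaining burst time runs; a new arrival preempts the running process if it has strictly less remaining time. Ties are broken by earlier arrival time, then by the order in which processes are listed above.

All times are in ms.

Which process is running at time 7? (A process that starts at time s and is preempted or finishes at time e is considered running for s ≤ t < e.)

T1

Schedule: | idle 0-3 | T2 3-6 | T1 6-13 | T3 13-20 | T4 20-38 |
Completion: T1=13  T2=6  T3=20  T4=38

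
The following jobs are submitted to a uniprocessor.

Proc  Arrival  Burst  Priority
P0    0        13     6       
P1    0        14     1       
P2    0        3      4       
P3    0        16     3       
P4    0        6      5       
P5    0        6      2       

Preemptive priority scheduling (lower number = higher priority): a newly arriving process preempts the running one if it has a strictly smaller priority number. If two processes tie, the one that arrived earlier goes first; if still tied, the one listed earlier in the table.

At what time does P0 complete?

58

Gantt: | P1 0-14 | P5 14-20 | P3 20-36 | P2 36-39 | P4 39-45 | P0 45-58 |
Completion: P0=58  P1=14  P2=39  P3=36  P4=45  P5=20
Turnaround (C−A): P0=58  P1=14  P2=39  P3=36  P4=45  P5=20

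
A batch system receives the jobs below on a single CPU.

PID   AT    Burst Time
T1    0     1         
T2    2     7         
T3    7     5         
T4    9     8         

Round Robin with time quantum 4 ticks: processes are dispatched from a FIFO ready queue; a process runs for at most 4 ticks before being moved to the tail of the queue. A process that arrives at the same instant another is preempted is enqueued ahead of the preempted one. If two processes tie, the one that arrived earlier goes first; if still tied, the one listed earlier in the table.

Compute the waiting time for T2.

Timeline: | T1 0-1 | idle 1-2 | T2 2-9 | T3 9-13 | T4 13-17 | T3 17-18 | T4 18-22 |
Completion: T1=1  T2=9  T3=18  T4=22
Turnaround (C−A): T1=1  T2=7  T3=11  T4=13
Waiting(T2) = turnaround − burst = 7 − 7 = 0

0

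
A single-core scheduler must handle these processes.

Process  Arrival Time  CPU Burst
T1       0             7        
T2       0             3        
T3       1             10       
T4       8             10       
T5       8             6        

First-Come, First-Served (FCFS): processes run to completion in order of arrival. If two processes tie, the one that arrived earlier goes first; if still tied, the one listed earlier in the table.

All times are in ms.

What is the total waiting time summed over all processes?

50

Schedule: | T1 0-7 | T2 7-10 | T3 10-20 | T4 20-30 | T5 30-36 |
Completion: T1=7  T2=10  T3=20  T4=30  T5=36
Turnaround (C−A): T1=7  T2=10  T3=19  T4=22  T5=28
Waiting = turnaround − burst: T1=0, T2=7, T3=9, T4=12, T5=22
Total waiting = 0 + 7 + 9 + 12 + 22 = 50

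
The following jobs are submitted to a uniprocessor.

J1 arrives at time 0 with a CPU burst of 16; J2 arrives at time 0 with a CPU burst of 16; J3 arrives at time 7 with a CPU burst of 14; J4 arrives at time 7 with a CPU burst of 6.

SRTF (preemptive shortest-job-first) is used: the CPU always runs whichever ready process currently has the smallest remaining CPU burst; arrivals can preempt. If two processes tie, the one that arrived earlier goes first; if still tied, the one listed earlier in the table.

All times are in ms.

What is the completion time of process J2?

Timeline: | J1 0-7 | J4 7-13 | J1 13-22 | J3 22-36 | J2 36-52 |
Completion: J1=22  J2=52  J3=36  J4=13
Turnaround (C−A): J1=22  J2=52  J3=29  J4=6

52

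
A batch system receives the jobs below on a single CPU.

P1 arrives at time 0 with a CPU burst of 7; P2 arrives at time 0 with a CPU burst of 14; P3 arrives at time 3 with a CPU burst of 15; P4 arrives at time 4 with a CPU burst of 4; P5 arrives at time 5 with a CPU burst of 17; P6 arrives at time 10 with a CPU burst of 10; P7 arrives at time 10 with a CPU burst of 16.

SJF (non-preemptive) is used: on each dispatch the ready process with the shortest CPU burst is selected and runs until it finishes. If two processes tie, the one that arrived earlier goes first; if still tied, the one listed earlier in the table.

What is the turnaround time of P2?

Gantt: | P1 0-7 | P4 7-11 | P6 11-21 | P2 21-35 | P3 35-50 | P7 50-66 | P5 66-83 |
Completion: P1=7  P2=35  P3=50  P4=11  P5=83  P6=21  P7=66
Turnaround (C−A): P1=7  P2=35  P3=47  P4=7  P5=78  P6=11  P7=56
Turnaround(P2) = completion − arrival = 35 − 0 = 35

35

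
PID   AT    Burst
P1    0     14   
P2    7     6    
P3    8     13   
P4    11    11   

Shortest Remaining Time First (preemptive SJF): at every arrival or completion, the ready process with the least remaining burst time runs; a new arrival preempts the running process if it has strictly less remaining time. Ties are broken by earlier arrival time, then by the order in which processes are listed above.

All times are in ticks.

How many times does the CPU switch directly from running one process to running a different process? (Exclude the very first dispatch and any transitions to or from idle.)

4

Timeline: | P1 0-7 | P2 7-13 | P1 13-20 | P4 20-31 | P3 31-44 |
Completion: P1=20  P2=13  P3=44  P4=31
Turnaround (C−A): P1=20  P2=6  P3=36  P4=20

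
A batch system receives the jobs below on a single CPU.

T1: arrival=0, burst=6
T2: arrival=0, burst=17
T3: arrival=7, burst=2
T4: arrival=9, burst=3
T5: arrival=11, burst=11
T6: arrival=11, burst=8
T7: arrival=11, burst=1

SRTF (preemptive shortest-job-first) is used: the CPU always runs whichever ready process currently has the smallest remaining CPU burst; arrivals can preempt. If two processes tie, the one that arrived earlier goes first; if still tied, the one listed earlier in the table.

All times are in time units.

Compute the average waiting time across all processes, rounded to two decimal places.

Schedule: | T1 0-6 | T2 6-7 | T3 7-9 | T4 9-12 | T7 12-13 | T6 13-21 | T5 21-32 | T2 32-48 |
Completion: T1=6  T2=48  T3=9  T4=12  T5=32  T6=21  T7=13
Waiting times: T1=0, T2=31, T3=0, T4=0, T5=10, T6=2, T7=1
Average waiting = (0+31+0+0+10+2+1) / 7 = 44/7 = 6.29

6.29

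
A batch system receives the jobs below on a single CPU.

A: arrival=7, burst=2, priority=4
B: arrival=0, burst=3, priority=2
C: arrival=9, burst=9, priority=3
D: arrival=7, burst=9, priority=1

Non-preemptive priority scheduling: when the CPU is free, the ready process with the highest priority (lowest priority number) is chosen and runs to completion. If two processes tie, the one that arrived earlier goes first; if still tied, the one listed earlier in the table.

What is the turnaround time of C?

16

Gantt: | B 0-3 | idle 3-7 | D 7-16 | C 16-25 | A 25-27 |
Completion: A=27  B=3  C=25  D=16
Turnaround (C−A): A=20  B=3  C=16  D=9
Turnaround(C) = completion − arrival = 25 − 9 = 16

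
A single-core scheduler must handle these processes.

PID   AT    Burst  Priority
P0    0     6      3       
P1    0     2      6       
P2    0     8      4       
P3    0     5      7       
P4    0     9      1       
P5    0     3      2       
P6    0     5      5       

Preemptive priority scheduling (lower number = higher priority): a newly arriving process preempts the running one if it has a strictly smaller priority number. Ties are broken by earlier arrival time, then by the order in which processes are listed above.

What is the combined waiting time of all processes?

129

Schedule: | P4 0-9 | P5 9-12 | P0 12-18 | P2 18-26 | P6 26-31 | P1 31-33 | P3 33-38 |
Completion: P0=18  P1=33  P2=26  P3=38  P4=9  P5=12  P6=31
Waiting = turnaround − burst: P0=12, P1=31, P2=18, P3=33, P4=0, P5=9, P6=26
Total waiting = 12 + 31 + 18 + 33 + 0 + 9 + 26 = 129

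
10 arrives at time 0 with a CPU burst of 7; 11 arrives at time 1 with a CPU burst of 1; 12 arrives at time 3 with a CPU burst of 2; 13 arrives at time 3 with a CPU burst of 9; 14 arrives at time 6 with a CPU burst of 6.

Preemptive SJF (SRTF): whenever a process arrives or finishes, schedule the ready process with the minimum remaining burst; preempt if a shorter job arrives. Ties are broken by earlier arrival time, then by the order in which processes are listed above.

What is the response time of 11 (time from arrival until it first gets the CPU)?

0

Gantt: | 10 0-1 | 11 1-2 | 10 2-3 | 12 3-5 | 10 5-10 | 14 10-16 | 13 16-25 |
Completion: 10=10  11=2  12=5  13=25  14=16
Turnaround (C−A): 10=10  11=1  12=2  13=22  14=10
Response(11) = first start − arrival = 1 − 1 = 0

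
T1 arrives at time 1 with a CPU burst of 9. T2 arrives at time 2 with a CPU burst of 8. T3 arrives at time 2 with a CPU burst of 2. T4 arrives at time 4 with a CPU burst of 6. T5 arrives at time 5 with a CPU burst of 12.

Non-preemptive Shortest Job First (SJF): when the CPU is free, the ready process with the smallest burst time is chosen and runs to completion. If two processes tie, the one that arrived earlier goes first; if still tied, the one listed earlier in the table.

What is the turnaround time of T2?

Gantt: | idle 0-1 | T1 1-10 | T3 10-12 | T4 12-18 | T2 18-26 | T5 26-38 |
Completion: T1=10  T2=26  T3=12  T4=18  T5=38
Turnaround (C−A): T1=9  T2=24  T3=10  T4=14  T5=33
Turnaround(T2) = completion − arrival = 26 − 2 = 24

24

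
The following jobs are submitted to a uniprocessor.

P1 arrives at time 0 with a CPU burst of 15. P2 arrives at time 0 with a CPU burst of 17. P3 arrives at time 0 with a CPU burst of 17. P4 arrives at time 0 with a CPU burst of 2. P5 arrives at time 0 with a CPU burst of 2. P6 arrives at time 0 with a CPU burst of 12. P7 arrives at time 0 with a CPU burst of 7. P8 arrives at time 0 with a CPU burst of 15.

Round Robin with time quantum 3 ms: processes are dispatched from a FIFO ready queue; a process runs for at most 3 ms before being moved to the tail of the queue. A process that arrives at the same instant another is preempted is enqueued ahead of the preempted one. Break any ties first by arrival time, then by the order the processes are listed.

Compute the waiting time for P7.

46

Schedule: | P1 0-3 | P2 3-6 | P3 6-9 | P4 9-11 | P5 11-13 | P6 13-16 | P7 16-19 | P8 19-22 | P1 22-25 | P2 25-28 | P3 28-31 | P6 31-34 | P7 34-37 | P8 37-40 | P1 40-43 | P2 43-46 | P3 46-49 | P6 49-52 | P7 52-53 | P8 53-56 | P1 56-59 | P2 59-62 | P3 62-65 | P6 65-68 | P8 68-71 | P1 71-74 | P2 74-77 | P3 77-80 | P8 80-83 | P2 83-85 | P3 85-87 |
Completion: P1=74  P2=85  P3=87  P4=11  P5=13  P6=68  P7=53  P8=83
Waiting(P7) = turnaround − burst = 53 − 7 = 46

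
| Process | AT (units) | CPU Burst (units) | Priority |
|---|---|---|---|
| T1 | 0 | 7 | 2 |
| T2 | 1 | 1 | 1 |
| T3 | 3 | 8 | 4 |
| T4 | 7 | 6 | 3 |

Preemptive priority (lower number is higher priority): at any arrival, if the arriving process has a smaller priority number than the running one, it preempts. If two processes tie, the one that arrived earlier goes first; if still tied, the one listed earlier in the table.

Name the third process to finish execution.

Timeline: | T1 0-1 | T2 1-2 | T1 2-8 | T4 8-14 | T3 14-22 |
Completion: T1=8  T2=2  T3=22  T4=14
Finish order: T2 → T1 → T4 → T3

T4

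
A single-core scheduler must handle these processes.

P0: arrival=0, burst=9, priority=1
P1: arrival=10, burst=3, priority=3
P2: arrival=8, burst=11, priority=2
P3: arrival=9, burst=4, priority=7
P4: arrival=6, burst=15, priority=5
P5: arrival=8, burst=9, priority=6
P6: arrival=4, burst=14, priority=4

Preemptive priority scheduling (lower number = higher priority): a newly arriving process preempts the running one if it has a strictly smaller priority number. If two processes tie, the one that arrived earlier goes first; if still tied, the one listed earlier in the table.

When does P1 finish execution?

Timeline: | P0 0-9 | P2 9-20 | P1 20-23 | P6 23-37 | P4 37-52 | P5 52-61 | P3 61-65 |
Completion: P0=9  P1=23  P2=20  P3=65  P4=52  P5=61  P6=37
Turnaround (C−A): P0=9  P1=13  P2=12  P3=56  P4=46  P5=53  P6=33

23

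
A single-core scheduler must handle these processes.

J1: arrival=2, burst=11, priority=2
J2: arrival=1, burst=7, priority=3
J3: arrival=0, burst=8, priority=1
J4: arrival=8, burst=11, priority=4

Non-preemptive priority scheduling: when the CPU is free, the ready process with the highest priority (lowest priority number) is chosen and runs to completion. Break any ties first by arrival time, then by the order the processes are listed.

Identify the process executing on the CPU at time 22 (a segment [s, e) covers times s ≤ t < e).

Schedule: | J3 0-8 | J1 8-19 | J2 19-26 | J4 26-37 |
Completion: J1=19  J2=26  J3=8  J4=37
Turnaround (C−A): J1=17  J2=25  J3=8  J4=29

J2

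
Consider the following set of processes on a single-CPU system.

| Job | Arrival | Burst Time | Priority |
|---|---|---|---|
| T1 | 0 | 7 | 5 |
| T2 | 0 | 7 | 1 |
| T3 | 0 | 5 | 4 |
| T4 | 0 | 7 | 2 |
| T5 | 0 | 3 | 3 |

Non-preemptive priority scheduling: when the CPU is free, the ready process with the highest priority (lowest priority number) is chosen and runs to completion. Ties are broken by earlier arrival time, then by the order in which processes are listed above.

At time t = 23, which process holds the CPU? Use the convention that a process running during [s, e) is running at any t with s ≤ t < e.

Gantt: | T2 0-7 | T4 7-14 | T5 14-17 | T3 17-22 | T1 22-29 |
Completion: T1=29  T2=7  T3=22  T4=14  T5=17
Turnaround (C−A): T1=29  T2=7  T3=22  T4=14  T5=17

T1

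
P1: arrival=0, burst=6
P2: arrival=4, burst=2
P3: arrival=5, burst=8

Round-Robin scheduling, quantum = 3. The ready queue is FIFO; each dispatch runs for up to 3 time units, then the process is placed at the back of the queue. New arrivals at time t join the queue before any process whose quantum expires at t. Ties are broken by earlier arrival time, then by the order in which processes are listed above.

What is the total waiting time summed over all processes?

5

Schedule: | P1 0-6 | P2 6-8 | P3 8-16 |
Completion: P1=6  P2=8  P3=16
Waiting = turnaround − burst: P1=0, P2=2, P3=3
Total waiting = 0 + 2 + 3 = 5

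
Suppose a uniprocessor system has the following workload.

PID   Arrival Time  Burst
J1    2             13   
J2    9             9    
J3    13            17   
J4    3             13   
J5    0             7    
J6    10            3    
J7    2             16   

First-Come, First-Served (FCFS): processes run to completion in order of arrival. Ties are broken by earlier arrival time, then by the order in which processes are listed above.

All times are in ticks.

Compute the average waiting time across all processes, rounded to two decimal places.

Gantt: | J5 0-7 | J1 7-20 | J7 20-36 | J4 36-49 | J2 49-58 | J6 58-61 | J3 61-78 |
Completion: J1=20  J2=58  J3=78  J4=49  J5=7  J6=61  J7=36
Turnaround (C−A): J1=18  J2=49  J3=65  J4=46  J5=7  J6=51  J7=34
Waiting times: J1=5, J2=40, J3=48, J4=33, J5=0, J6=48, J7=18
Average waiting = (5+40+48+33+0+48+18) / 7 = 192/7 = 27.43

27.43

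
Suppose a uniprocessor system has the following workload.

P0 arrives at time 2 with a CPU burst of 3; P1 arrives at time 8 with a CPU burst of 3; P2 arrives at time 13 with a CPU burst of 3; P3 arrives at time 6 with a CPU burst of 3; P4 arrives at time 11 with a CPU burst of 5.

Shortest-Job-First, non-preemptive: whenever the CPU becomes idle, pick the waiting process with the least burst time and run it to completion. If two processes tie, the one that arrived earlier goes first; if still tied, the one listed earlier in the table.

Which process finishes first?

Schedule: | idle 0-2 | P0 2-5 | idle 5-6 | P3 6-9 | P1 9-12 | P4 12-17 | P2 17-20 |
Completion: P0=5  P1=12  P2=20  P3=9  P4=17
Finish order: P0 → P3 → P1 → P4 → P2

P0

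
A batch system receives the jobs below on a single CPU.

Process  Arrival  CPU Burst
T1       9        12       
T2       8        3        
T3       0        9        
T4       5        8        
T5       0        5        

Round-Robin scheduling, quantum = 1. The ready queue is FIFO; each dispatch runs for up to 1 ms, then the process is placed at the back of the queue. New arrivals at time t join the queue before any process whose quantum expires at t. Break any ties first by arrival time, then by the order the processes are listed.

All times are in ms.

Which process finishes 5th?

T1

Schedule: | T3 0-1 | T5 1-2 | T3 2-3 | T5 3-4 | T3 4-5 | T5 5-6 | T4 6-7 | T3 7-8 | T5 8-9 | T4 9-10 | T2 10-11 | T3 11-12 | T1 12-13 | T5 13-14 | T4 14-15 | T2 15-16 | T3 16-17 | T1 17-18 | T4 18-19 | T2 19-20 | T3 20-21 | T1 21-22 | T4 22-23 | T3 23-24 | T1 24-25 | T4 25-26 | T3 26-27 | T1 27-28 | T4 28-29 | T1 29-30 | T4 30-31 | T1 31-37 |
Completion: T1=37  T2=20  T3=27  T4=31  T5=14
Turnaround (C−A): T1=28  T2=12  T3=27  T4=26  T5=14
Finish order: T5 → T2 → T3 → T4 → T1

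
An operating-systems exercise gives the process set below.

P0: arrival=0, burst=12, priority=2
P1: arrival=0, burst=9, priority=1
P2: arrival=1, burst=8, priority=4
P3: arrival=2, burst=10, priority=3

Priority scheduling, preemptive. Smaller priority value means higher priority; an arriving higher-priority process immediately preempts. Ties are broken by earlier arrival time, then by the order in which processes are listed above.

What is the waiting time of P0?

Schedule: | P1 0-9 | P0 9-21 | P3 21-31 | P2 31-39 |
Completion: P0=21  P1=9  P2=39  P3=31
Turnaround (C−A): P0=21  P1=9  P2=38  P3=29
Waiting(P0) = turnaround − burst = 21 − 12 = 9

9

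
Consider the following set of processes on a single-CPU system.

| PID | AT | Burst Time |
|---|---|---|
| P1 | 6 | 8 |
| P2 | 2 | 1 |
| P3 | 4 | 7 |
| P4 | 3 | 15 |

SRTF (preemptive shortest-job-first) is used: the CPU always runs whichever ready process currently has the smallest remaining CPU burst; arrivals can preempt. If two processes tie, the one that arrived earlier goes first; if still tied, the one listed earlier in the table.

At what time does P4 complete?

33

Schedule: | idle 0-2 | P2 2-3 | P4 3-4 | P3 4-11 | P1 11-19 | P4 19-33 |
Completion: P1=19  P2=3  P3=11  P4=33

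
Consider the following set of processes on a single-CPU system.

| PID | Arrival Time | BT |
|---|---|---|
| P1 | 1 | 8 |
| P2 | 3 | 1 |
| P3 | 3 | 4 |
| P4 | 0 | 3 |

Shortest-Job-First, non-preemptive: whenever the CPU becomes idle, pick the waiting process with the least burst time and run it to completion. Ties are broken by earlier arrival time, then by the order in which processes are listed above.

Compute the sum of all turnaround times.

Gantt: | P4 0-3 | P2 3-4 | P3 4-8 | P1 8-16 |
Completion: P1=16  P2=4  P3=8  P4=3
Turnaround = completion − arrival: P1=15, P2=1, P3=5, P4=3
Total turnaround = 15 + 1 + 5 + 3 = 24

24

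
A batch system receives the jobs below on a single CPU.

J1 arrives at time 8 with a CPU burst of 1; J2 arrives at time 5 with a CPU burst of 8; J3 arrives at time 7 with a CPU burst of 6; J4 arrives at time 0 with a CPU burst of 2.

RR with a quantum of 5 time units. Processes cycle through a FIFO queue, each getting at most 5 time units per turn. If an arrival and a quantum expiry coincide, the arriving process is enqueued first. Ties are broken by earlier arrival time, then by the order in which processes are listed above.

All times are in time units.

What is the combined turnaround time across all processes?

Schedule: | J4 0-2 | idle 2-5 | J2 5-10 | J3 10-15 | J1 15-16 | J2 16-19 | J3 19-20 |
Completion: J1=16  J2=19  J3=20  J4=2
Turnaround (C−A): J1=8  J2=14  J3=13  J4=2
Turnaround = completion − arrival: J1=8, J2=14, J3=13, J4=2
Total turnaround = 8 + 14 + 13 + 2 = 37

37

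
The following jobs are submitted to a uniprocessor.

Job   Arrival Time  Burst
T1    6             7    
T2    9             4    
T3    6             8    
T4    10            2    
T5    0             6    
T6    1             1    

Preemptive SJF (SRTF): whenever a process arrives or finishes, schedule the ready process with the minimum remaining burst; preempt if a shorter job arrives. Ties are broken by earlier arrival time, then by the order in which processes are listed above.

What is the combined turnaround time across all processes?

Gantt: | T5 0-1 | T6 1-2 | T5 2-7 | T1 7-9 | T2 9-10 | T4 10-12 | T2 12-15 | T1 15-20 | T3 20-28 |
Completion: T1=20  T2=15  T3=28  T4=12  T5=7  T6=2
Turnaround = completion − arrival: T1=14, T2=6, T3=22, T4=2, T5=7, T6=1
Total turnaround = 14 + 6 + 22 + 2 + 7 + 1 = 52

52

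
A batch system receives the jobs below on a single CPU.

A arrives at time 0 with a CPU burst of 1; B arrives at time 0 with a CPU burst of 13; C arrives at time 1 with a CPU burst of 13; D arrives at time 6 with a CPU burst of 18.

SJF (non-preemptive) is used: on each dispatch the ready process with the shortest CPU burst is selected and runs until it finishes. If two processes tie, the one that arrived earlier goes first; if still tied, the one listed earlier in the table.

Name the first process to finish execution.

Schedule: | A 0-1 | B 1-14 | C 14-27 | D 27-45 |
Completion: A=1  B=14  C=27  D=45
Finish order: A → B → C → D

A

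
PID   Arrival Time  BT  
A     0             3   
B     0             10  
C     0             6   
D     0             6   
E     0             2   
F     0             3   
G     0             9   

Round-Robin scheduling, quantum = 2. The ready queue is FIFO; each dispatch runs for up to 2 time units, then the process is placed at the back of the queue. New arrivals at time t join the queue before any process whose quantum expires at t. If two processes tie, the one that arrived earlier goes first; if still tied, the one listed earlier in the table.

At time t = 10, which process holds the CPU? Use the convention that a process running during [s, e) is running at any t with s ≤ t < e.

F

Timeline: | A 0-2 | B 2-4 | C 4-6 | D 6-8 | E 8-10 | F 10-12 | G 12-14 | A 14-15 | B 15-17 | C 17-19 | D 19-21 | F 21-22 | G 22-24 | B 24-26 | C 26-28 | D 28-30 | G 30-32 | B 32-34 | G 34-36 | B 36-38 | G 38-39 |
Completion: A=15  B=38  C=28  D=30  E=10  F=22  G=39
Turnaround (C−A): A=15  B=38  C=28  D=30  E=10  F=22  G=39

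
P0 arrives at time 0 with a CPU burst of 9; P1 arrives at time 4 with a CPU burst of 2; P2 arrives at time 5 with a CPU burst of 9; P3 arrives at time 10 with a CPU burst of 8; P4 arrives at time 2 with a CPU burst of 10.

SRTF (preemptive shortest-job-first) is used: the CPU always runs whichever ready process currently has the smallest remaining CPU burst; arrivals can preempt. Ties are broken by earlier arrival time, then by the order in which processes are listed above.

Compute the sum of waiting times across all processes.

43

Gantt: | P0 0-4 | P1 4-6 | P0 6-11 | P3 11-19 | P2 19-28 | P4 28-38 |
Completion: P0=11  P1=6  P2=28  P3=19  P4=38
Turnaround (C−A): P0=11  P1=2  P2=23  P3=9  P4=36
Waiting = turnaround − burst: P0=2, P1=0, P2=14, P3=1, P4=26
Total waiting = 2 + 0 + 14 + 1 + 26 = 43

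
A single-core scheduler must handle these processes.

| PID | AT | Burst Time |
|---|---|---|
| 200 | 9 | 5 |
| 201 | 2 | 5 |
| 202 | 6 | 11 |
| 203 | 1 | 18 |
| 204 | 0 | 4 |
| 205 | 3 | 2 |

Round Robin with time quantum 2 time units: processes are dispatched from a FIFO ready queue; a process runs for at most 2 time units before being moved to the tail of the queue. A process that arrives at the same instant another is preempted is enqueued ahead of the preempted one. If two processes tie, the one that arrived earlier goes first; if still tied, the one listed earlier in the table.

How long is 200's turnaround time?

21

Gantt: | 204 0-2 | 203 2-4 | 201 4-6 | 204 6-8 | 205 8-10 | 203 10-12 | 202 12-14 | 201 14-16 | 200 16-18 | 203 18-20 | 202 20-22 | 201 22-23 | 200 23-25 | 203 25-27 | 202 27-29 | 200 29-30 | 203 30-32 | 202 32-34 | 203 34-36 | 202 36-38 | 203 38-40 | 202 40-41 | 203 41-45 |
Completion: 200=30  201=23  202=41  203=45  204=8  205=10
Turnaround(200) = completion − arrival = 30 − 9 = 21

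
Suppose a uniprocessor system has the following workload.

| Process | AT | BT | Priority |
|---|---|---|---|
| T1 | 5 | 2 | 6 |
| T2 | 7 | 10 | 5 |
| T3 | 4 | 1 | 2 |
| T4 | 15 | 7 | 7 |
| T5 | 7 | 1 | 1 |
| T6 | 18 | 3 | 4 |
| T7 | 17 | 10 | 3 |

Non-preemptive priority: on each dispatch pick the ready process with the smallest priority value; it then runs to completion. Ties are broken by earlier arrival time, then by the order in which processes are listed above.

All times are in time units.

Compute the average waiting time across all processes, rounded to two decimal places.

Schedule: | idle 0-4 | T3 4-5 | T1 5-7 | T5 7-8 | T2 8-18 | T7 18-28 | T6 28-31 | T4 31-38 |
Completion: T1=7  T2=18  T3=5  T4=38  T5=8  T6=31  T7=28
Turnaround (C−A): T1=2  T2=11  T3=1  T4=23  T5=1  T6=13  T7=11
Waiting times: T1=0, T2=1, T3=0, T4=16, T5=0, T6=10, T7=1
Average waiting = (0+1+0+16+0+10+1) / 7 = 28/7 = 4.00

4.00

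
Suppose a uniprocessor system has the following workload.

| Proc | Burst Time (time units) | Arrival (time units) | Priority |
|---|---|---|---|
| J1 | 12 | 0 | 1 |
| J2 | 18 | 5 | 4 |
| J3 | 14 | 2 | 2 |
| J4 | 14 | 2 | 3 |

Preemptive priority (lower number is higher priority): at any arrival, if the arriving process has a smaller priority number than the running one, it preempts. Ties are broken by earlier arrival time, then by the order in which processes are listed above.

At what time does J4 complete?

40

Gantt: | J1 0-12 | J3 12-26 | J4 26-40 | J2 40-58 |
Completion: J1=12  J2=58  J3=26  J4=40
Turnaround (C−A): J1=12  J2=53  J3=24  J4=38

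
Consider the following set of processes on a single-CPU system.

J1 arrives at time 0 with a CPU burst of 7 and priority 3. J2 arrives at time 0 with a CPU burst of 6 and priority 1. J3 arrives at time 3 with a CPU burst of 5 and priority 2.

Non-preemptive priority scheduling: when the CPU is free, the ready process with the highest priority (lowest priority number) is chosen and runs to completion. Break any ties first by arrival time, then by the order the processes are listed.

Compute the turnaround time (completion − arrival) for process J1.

Timeline: | J2 0-6 | J3 6-11 | J1 11-18 |
Completion: J1=18  J2=6  J3=11
Turnaround(J1) = completion − arrival = 18 − 0 = 18

18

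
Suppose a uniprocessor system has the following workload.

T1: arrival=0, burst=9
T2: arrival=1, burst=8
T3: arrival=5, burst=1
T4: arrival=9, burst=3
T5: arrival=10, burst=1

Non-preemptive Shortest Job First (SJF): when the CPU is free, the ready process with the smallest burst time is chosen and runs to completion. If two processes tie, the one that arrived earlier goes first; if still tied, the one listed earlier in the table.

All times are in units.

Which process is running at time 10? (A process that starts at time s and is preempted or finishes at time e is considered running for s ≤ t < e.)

Gantt: | T1 0-9 | T3 9-10 | T5 10-11 | T4 11-14 | T2 14-22 |
Completion: T1=9  T2=22  T3=10  T4=14  T5=11
Turnaround (C−A): T1=9  T2=21  T3=5  T4=5  T5=1

T5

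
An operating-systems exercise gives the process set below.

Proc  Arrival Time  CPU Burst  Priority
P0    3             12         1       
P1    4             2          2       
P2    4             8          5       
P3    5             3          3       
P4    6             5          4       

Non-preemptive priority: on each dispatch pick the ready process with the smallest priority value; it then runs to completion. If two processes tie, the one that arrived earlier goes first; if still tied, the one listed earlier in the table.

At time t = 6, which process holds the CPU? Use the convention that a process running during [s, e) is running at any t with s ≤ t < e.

Timeline: | idle 0-3 | P0 3-15 | P1 15-17 | P3 17-20 | P4 20-25 | P2 25-33 |
Completion: P0=15  P1=17  P2=33  P3=20  P4=25

P0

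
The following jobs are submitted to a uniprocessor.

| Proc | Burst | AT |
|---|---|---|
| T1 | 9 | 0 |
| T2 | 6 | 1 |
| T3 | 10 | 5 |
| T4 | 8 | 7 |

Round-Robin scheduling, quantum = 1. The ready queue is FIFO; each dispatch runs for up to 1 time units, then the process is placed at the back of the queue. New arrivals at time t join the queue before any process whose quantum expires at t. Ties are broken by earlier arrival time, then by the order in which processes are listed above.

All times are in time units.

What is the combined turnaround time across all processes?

94

Gantt: | T1 0-1 | T2 1-2 | T1 2-3 | T2 3-4 | T1 4-5 | T2 5-6 | T3 6-7 | T1 7-8 | T2 8-9 | T4 9-10 | T3 10-11 | T1 11-12 | T2 12-13 | T4 13-14 | T3 14-15 | T1 15-16 | T2 16-17 | T4 17-18 | T3 18-19 | T1 19-20 | T4 20-21 | T3 21-22 | T1 22-23 | T4 23-24 | T3 24-25 | T1 25-26 | T4 26-27 | T3 27-28 | T4 28-29 | T3 29-30 | T4 30-31 | T3 31-33 |
Completion: T1=26  T2=17  T3=33  T4=31
Turnaround = completion − arrival: T1=26, T2=16, T3=28, T4=24
Total turnaround = 26 + 16 + 28 + 24 = 94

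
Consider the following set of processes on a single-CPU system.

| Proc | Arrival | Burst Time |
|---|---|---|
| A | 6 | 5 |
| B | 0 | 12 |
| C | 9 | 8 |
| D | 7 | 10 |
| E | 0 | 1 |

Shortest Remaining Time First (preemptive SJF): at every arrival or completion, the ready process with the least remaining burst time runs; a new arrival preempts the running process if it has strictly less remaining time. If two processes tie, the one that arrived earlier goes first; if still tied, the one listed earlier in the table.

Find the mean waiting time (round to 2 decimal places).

Schedule: | E 0-1 | B 1-6 | A 6-11 | B 11-18 | C 18-26 | D 26-36 |
Completion: A=11  B=18  C=26  D=36  E=1
Turnaround (C−A): A=5  B=18  C=17  D=29  E=1
Waiting times: A=0, B=6, C=9, D=19, E=0
Average waiting = (0+6+9+19+0) / 5 = 34/5 = 6.80

6.80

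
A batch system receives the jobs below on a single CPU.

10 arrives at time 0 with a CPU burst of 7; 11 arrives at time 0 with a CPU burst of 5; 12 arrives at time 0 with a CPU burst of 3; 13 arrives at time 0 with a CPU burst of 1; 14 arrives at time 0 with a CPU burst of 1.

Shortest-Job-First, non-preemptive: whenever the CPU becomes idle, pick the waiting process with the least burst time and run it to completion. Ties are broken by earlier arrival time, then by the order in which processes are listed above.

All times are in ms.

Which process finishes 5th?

10

Timeline: | 13 0-1 | 14 1-2 | 12 2-5 | 11 5-10 | 10 10-17 |
Completion: 10=17  11=10  12=5  13=1  14=2
Finish order: 13 → 14 → 12 → 11 → 10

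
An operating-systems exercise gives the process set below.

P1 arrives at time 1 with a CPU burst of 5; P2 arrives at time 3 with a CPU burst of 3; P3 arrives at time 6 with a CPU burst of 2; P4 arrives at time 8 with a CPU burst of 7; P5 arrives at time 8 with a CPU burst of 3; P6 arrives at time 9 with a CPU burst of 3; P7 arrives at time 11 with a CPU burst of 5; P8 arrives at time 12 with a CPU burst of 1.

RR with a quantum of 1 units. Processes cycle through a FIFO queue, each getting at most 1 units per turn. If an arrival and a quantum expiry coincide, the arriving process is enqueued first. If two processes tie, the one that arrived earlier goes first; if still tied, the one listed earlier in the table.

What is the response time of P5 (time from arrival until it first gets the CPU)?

3

Schedule: | idle 0-1 | P1 1-3 | P2 3-4 | P1 4-5 | P2 5-6 | P1 6-7 | P3 7-8 | P2 8-9 | P1 9-10 | P4 10-11 | P5 11-12 | P3 12-13 | P6 13-14 | P7 14-15 | P4 15-16 | P8 16-17 | P5 17-18 | P6 18-19 | P7 19-20 | P4 20-21 | P5 21-22 | P6 22-23 | P7 23-24 | P4 24-25 | P7 25-26 | P4 26-27 | P7 27-28 | P4 28-30 |
Completion: P1=10  P2=9  P3=13  P4=30  P5=22  P6=23  P7=28  P8=17
Response(P5) = first start − arrival = 11 − 8 = 3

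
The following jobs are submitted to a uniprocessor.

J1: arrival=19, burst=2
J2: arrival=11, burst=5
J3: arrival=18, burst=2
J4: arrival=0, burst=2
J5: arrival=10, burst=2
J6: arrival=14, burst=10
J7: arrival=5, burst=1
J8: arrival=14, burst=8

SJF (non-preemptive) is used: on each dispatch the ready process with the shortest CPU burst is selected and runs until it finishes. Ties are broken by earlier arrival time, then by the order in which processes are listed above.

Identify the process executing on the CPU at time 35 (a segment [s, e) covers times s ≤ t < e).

J6

Timeline: | J4 0-2 | idle 2-5 | J7 5-6 | idle 6-10 | J5 10-12 | J2 12-17 | J8 17-25 | J3 25-27 | J1 27-29 | J6 29-39 |
Completion: J1=29  J2=17  J3=27  J4=2  J5=12  J6=39  J7=6  J8=25
Turnaround (C−A): J1=10  J2=6  J3=9  J4=2  J5=2  J6=25  J7=1  J8=11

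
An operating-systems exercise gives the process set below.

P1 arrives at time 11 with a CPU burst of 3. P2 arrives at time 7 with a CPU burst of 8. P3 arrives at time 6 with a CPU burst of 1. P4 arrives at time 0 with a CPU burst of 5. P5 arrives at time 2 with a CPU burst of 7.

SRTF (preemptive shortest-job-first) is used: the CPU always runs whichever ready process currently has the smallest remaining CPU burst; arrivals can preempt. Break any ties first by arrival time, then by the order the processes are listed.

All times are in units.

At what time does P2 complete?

Timeline: | P4 0-5 | P5 5-6 | P3 6-7 | P5 7-13 | P1 13-16 | P2 16-24 |
Completion: P1=16  P2=24  P3=7  P4=5  P5=13
Turnaround (C−A): P1=5  P2=17  P3=1  P4=5  P5=11

24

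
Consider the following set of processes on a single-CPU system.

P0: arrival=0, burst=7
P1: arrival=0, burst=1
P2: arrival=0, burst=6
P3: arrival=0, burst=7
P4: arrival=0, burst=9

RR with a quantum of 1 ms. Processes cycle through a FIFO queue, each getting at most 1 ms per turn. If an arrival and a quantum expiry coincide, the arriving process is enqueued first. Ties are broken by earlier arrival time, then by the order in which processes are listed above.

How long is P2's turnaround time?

23

Timeline: | P0 0-1 | P1 1-2 | P2 2-3 | P3 3-4 | P4 4-5 | P0 5-6 | P2 6-7 | P3 7-8 | P4 8-9 | P0 9-10 | P2 10-11 | P3 11-12 | P4 12-13 | P0 13-14 | P2 14-15 | P3 15-16 | P4 16-17 | P0 17-18 | P2 18-19 | P3 19-20 | P4 20-21 | P0 21-22 | P2 22-23 | P3 23-24 | P4 24-25 | P0 25-26 | P3 26-27 | P4 27-30 |
Completion: P0=26  P1=2  P2=23  P3=27  P4=30
Turnaround (C−A): P0=26  P1=2  P2=23  P3=27  P4=30
Turnaround(P2) = completion − arrival = 23 − 0 = 23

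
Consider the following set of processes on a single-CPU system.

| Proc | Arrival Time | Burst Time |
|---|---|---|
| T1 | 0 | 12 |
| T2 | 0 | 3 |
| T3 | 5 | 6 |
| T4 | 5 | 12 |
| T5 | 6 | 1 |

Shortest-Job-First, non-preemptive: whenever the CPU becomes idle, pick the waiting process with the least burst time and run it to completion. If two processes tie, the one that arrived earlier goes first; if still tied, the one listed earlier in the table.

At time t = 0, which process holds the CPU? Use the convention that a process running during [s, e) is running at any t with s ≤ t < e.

Gantt: | T2 0-3 | T1 3-15 | T5 15-16 | T3 16-22 | T4 22-34 |
Completion: T1=15  T2=3  T3=22  T4=34  T5=16
Turnaround (C−A): T1=15  T2=3  T3=17  T4=29  T5=10

T2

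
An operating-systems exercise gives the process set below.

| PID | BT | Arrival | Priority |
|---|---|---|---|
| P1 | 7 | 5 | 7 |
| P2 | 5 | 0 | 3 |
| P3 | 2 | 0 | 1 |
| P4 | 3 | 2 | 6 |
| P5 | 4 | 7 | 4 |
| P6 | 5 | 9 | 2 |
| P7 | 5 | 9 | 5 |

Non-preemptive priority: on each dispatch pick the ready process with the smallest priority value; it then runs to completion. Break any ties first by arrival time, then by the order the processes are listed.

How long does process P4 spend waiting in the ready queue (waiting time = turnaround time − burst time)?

Schedule: | P3 0-2 | P2 2-7 | P5 7-11 | P6 11-16 | P7 16-21 | P4 21-24 | P1 24-31 |
Completion: P1=31  P2=7  P3=2  P4=24  P5=11  P6=16  P7=21
Waiting(P4) = turnaround − burst = 22 − 3 = 19

19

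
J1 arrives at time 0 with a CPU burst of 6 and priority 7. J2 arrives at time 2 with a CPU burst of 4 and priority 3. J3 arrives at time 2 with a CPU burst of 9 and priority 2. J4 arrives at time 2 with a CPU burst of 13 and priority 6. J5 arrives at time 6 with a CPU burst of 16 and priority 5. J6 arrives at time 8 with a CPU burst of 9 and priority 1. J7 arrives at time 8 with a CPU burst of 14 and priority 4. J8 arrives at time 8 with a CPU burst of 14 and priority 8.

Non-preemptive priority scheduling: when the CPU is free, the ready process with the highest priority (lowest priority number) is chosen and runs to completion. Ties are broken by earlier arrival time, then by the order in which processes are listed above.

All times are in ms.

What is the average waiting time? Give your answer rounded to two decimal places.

26.00

Schedule: | J1 0-6 | J3 6-15 | J6 15-24 | J2 24-28 | J7 28-42 | J5 42-58 | J4 58-71 | J8 71-85 |
Completion: J1=6  J2=28  J3=15  J4=71  J5=58  J6=24  J7=42  J8=85
Turnaround (C−A): J1=6  J2=26  J3=13  J4=69  J5=52  J6=16  J7=34  J8=77
Waiting times: J1=0, J2=22, J3=4, J4=56, J5=36, J6=7, J7=20, J8=63
Average waiting = (0+22+4+56+36+7+20+63) / 8 = 208/8 = 26.00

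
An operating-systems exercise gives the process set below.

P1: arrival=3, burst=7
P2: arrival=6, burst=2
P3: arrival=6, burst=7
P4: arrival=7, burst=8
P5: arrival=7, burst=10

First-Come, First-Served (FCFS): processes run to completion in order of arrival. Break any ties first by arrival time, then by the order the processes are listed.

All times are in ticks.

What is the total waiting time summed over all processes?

Schedule: | idle 0-3 | P1 3-10 | P2 10-12 | P3 12-19 | P4 19-27 | P5 27-37 |
Completion: P1=10  P2=12  P3=19  P4=27  P5=37
Waiting = turnaround − burst: P1=0, P2=4, P3=6, P4=12, P5=20
Total waiting = 0 + 4 + 6 + 12 + 20 = 42

42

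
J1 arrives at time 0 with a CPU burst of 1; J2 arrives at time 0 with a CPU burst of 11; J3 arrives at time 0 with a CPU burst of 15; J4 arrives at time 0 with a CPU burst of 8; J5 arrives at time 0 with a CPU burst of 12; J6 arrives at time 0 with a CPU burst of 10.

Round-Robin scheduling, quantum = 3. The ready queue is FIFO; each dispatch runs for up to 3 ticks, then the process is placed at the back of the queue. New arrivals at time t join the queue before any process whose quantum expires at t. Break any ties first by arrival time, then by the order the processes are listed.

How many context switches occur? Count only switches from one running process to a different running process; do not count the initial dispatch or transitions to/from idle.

20

Timeline: | J1 0-1 | J2 1-4 | J3 4-7 | J4 7-10 | J5 10-13 | J6 13-16 | J2 16-19 | J3 19-22 | J4 22-25 | J5 25-28 | J6 28-31 | J2 31-34 | J3 34-37 | J4 37-39 | J5 39-42 | J6 42-45 | J2 45-47 | J3 47-50 | J5 50-53 | J6 53-54 | J3 54-57 |
Completion: J1=1  J2=47  J3=57  J4=39  J5=53  J6=54
Turnaround (C−A): J1=1  J2=47  J3=57  J4=39  J5=53  J6=54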